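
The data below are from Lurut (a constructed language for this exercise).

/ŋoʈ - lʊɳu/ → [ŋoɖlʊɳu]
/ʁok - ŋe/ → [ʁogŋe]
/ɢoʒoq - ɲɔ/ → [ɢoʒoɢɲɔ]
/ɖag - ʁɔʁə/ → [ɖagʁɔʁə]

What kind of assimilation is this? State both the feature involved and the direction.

regressive voicing assimilation

Comparing underlying and surface forms, /ʈ/ → [ɖ] is the alternation; the neighbouring /l/ is constant.
The change voiceless → voiced matches the voicing of the following /l/, identifying this as voicing assimilation.
Place and manner are unchanged, so the assimilation is partial, not total.
Checking the remaining alternations: /k/ → [g] before /ŋ/ (voiceless → voiced, matching voiced); /q/ → [ɢ] before /ɲ/ (voiceless → voiced, matching voiced) — only voicing changes, and always toward the following segment.
Nothing changes in [ɖagʁɔʁə]: there the adjacent consonants already agree in voicing (/g/ and /ʁ/ are both voiced), so this form is consistent with the same rule.
Since the segment that changes precedes the conditioning segment, the assimilation is regressive.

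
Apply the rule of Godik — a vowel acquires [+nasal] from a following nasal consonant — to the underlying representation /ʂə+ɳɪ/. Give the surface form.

[ʂə̃ɳɪ]

The vowel /ə/ is adjacent to the following nasal /ɳ/, so it acquires [+nasal] and surfaces as [ə̃].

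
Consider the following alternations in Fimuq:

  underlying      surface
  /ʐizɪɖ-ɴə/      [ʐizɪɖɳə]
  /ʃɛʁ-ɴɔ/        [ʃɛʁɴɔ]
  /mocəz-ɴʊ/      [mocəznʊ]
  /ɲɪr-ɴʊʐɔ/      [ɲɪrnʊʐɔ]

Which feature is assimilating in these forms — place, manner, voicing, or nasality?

place

Comparing underlying and surface forms, /ɴ/ → [ɳ] is the alternation; the neighbouring /ɖ/ is constant.
The change uvular → retroflex matches the place of the preceding /ɖ/, identifying this as place assimilation.
Checking the remaining alternations: /ɴ/ → [n] after /z/ (uvular → alveolar, matching alveolar); /ɴ/ → [n] after /r/ (uvular → alveolar, matching alveolar) — only place changes, and always toward the preceding segment.
Nothing changes in [ʃɛʁɴɔ]: there the adjacent consonants already agree in place (/ɴ/ and /ʁ/ are both uvular), so this form is consistent with the same rule.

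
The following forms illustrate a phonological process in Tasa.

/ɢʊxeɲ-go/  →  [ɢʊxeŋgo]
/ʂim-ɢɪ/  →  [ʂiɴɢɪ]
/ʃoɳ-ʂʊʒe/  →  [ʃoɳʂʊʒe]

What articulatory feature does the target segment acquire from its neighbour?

Underlying /ɲ/ is realised as [ŋ] next to /g/; /g/ itself does not change.
The change palatal → velar matches the place of the following /g/, identifying this as place assimilation.
The other alternating form patterns the same way: /m/ → [ɴ] before /ɢ/ (bilabial → uvular, matching uvular) — only place changes, and always toward the following segment.
No alternation appears in [ʃoɳʂʊʒe]: there the adjacent consonants already agree in place (/ɳ/ and /ʂ/ are both retroflex), so this form is consistent with the same rule.

place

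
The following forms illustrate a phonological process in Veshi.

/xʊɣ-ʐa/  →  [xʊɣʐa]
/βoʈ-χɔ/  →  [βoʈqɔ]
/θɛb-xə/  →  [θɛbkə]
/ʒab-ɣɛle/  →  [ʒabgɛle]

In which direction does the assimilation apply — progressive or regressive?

The segment that alternates is /χ/, which surfaces as [q] when adjacent to /ʈ/.
The change fricative → stop matches the manner of the preceding /ʈ/, identifying this as manner assimilation.
The other alternating forms pattern the same way: /x/ → [k] after /b/ (fricative → stop, matching a stop); /ɣ/ → [g] after /b/ (fricative → stop, matching a stop) — only manner changes, and always toward the preceding segment.
Nothing changes in [xʊɣʐa]: there the adjacent consonants already agree in manner (/ʐ/ and /ɣ/ are both fricatives), so this form is consistent with the same rule.
The trigger is the preceding segment, so the direction is progressive (perseverative).

progressive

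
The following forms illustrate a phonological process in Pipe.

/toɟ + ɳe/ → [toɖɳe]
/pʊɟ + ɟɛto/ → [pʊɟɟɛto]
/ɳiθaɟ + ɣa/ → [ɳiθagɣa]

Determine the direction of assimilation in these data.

Underlying /ɟ/ is realised as [ɖ] next to /ɳ/; /ɳ/ itself does not change.
/ɟ/ is palatal while /ɳ/ is retroflex; the output [ɖ] is retroflex, matching the trigger — so the feature that spreads is place.
The same holds elsewhere in the data: /ɟ/ → [g] before /ɣ/ (palatal → velar, matching velar) — only place changes, and always toward the following segment.
No alternation appears in [pʊɟɟɛto]: there the adjacent consonants already agree in place (/ɟ/ and /ɟ/ are both palatal), so this form is consistent with the same rule.
The trigger is the following segment, so the direction is regressive (anticipatory).

regressive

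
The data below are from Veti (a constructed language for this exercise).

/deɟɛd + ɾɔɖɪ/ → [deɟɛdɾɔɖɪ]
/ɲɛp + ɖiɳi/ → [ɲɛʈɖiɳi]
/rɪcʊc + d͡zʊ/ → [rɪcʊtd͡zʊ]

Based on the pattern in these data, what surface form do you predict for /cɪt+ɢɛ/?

[cɪqɢɛ]

The data show regressive place assimilation: /p/ → [ʈ] before /ɖ/; /c/ → [t] before /d͡z/. In each pair only place changes, matching the following consonant, while manner and voice stay constant.
No alternation appears in [deɟɛdɾɔɖɪ]: there the adjacent consonants already agree in place (/d/ and /ɾ/ are both alveolar), so this form is consistent with the same rule.
/t/ is a voiceless alveolar stop. The following trigger /ɢ/ is uvular, so /t/ must become uvular as well.
The voiceless uvular stop is [q], so /t/ → [q].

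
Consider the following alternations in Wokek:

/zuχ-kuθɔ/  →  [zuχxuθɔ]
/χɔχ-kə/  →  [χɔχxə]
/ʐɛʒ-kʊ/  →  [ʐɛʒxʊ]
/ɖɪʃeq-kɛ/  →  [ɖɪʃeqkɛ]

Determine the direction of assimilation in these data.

The segment that alternates is /k/, which surfaces as [x] when adjacent to /χ/.
The change stop → fricative matches the manner of the preceding /χ/, identifying this as manner assimilation.
The other alternating form patterns the same way: /k/ → [x] after /ʒ/ (stop → fricative, matching a fricative) — only manner changes, and always toward the preceding segment.
No alternation appears in [ɖɪʃeqkɛ]: there the adjacent consonants already agree in manner (/k/ and /q/ are both stops), so this form is consistent with the same rule.
The trigger is the preceding segment, so the direction is progressive (perseverative).

progressive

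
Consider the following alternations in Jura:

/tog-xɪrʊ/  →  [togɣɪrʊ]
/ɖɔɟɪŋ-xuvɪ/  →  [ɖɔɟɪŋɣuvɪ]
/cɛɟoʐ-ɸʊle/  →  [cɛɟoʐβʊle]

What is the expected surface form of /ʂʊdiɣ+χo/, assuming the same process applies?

[ʂʊdiɣʁo]

The data show progressive voicing assimilation: /x/ → [ɣ] after /g/; /x/ → [ɣ] after /ŋ/; /ɸ/ → [β] after /ʐ/. In each pair only voicing changes, matching the preceding consonant, while place and manner stay constant.
/χ/ is a voiceless uvular fricative. The preceding trigger /ɣ/ is voiced, so /χ/ must become voiced as well.
A voiced uvular fricative is [ʁ], so the surface segment is [ʁ].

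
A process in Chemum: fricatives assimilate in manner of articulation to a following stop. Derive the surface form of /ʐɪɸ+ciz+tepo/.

The rule targets /ɸ/ (voiceless bilabial fricative), which sits before the trigger /c/ (stop).
A voiceless bilabial stop is [p], so the surface segment is [p].
The same rule applies at the second boundary: /z/ → [d] next to /t/.

[ʐɪpcidtepo]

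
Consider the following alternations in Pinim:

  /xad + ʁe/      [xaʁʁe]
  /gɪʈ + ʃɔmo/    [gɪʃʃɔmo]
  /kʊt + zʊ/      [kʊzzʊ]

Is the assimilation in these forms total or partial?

Underlying /d/ is realised as [ʁ] next to /ʁ/; /ʁ/ itself does not change.
The output [ʁ] is identical to the trigger /ʁ/ — every feature (place, manner, voicing) has been copied — so this is total assimilation.
The remaining alternations confirm this: /ʈ/ → [ʃ] before /ʃ/; /t/ → [z] before /z/ — in each case the output is a copy of the following consonant.

total assimilation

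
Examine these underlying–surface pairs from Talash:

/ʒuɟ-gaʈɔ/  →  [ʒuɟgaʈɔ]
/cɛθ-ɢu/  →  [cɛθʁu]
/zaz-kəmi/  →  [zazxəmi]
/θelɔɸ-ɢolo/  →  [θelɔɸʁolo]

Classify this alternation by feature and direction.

progressive manner assimilation

Comparing underlying and surface forms, /ɢ/ → [ʁ] is the alternation; the neighbouring /θ/ is constant.
The change stop → fricative matches the manner of the preceding /θ/, identifying this as manner assimilation.
Place and voice are unchanged, so the assimilation is partial, not total.
The other alternating forms pattern the same way: /k/ → [x] after /z/ (stop → fricative, matching a fricative); /ɢ/ → [ʁ] after /ɸ/ (stop → fricative, matching a fricative) — only manner changes, and always toward the preceding segment.
No alternation appears in [ʒuɟgaʈɔ]: there the adjacent consonants already agree in manner (/g/ and /ɟ/ are both stops), so this form is consistent with the same rule.
Since the segment that changes follows the conditioning segment, the assimilation is progressive.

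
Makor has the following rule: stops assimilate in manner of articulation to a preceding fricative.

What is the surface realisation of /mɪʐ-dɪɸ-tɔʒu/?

The rule targets /d/ (voiced alveolar stop), which sits after the trigger /ʐ/ (fricative).
The voiced alveolar fricative is [z], so /d/ → [z].
The same rule applies at the second boundary: /t/ → [s] next to /ɸ/.

[mɪʐzɪɸsɔʒu]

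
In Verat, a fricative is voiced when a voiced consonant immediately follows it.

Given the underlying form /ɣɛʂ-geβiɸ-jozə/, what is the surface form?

The rule targets /ʂ/ (voiceless retroflex fricative), which sits before the trigger /g/ (voiced).
The voiced retroflex fricative is [ʐ], so /ʂ/ → [ʐ].
At the second juncture, /ɸ/ likewise becomes [β] adjacent to /j/.

[ɣɛʐgeβiβjozə]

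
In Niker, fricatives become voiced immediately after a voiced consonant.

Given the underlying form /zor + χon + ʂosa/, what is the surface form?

/χ/ is a voiceless uvular fricative. The preceding trigger /r/ is voiced, so /χ/ must become voiced as well.
The voiced uvular fricative is [ʁ], so /χ/ → [ʁ].
At the second juncture, /ʂ/ likewise becomes [ʐ] adjacent to /n/.

[zorʁonʐosa]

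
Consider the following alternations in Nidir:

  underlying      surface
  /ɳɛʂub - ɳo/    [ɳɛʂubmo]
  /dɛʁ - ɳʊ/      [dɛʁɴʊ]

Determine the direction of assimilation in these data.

Comparing underlying and surface forms, /ɳ/ → [m] is the alternation; the neighbouring /b/ is constant.
/ɳ/ is retroflex while /b/ is bilabial; the output [m] is bilabial, matching the trigger — so the feature that spreads is place.
The other alternating form patterns the same way: /ɳ/ → [ɴ] after /ʁ/ (retroflex → uvular, matching uvular) — only place changes, and always toward the preceding segment.
The trigger is the preceding segment, so the direction is progressive (perseverative).

progressive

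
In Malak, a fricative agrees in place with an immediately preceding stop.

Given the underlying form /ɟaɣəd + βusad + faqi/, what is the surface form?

[ɟaɣədzusadsaqi]

The rule targets /β/ (voiced bilabial fricative), which sits after the trigger /d/ (alveolar).
Changing only its place to alveolar gives [z] — the voiced alveolar fricative.
The same rule applies at the second boundary: /f/ → [s] next to /d/.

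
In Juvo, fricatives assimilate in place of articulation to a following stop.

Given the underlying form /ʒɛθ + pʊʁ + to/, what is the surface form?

[ʒɛɸpʊzto]

/θ/ is a voiceless dental fricative. The following trigger /p/ is bilabial, so /θ/ must become bilabial as well.
A voiceless bilabial fricative is [ɸ], so the surface segment is [ɸ].
The same rule applies at the second boundary: /ʁ/ → [z] next to /t/.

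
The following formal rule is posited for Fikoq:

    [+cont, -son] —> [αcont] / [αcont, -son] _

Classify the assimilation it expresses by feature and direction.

The shared variable α links the value of [cont] on the target to that of the neighbouring obstruent. [cont] distinguishes stops from fricatives — a manner-of-articulation feature — so this is manner assimilation.
Since the environment is written before the underscore, the trigger precedes the target; the direction is progressive.

progressive manner assimilation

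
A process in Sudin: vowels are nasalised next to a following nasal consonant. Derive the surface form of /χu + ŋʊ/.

/u/ sits next to the nasal /ŋ/ and is therefore nasalised to [ũ].

[χũŋʊ]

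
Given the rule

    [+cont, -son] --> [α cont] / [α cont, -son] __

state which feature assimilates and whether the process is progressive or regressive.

The shared variable α links the value of [cont] on the target to that of the neighbouring obstruent. [cont] distinguishes stops from fricatives — a manner-of-articulation feature — so this is manner assimilation.
Since the environment is written before the underscore, the trigger precedes the target; the direction is progressive.

progressive manner assimilation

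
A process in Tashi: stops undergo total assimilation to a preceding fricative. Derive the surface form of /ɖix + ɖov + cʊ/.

[ɖixxovvʊ]

/ɖ/ is the segment targeted by the rule; it sits immediately after /x/, so it assimilates completely and surfaces as [x].
The same rule applies at the second boundary: /c/ → [v] next to /v/.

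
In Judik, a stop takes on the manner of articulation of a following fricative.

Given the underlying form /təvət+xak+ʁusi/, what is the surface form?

/t/ is a voiceless alveolar stop. The following trigger /x/ is a fricative, so /t/ must become a fricative as well.
The voiceless alveolar fricative is [s], so /t/ → [s].
The same rule applies at the second boundary: /k/ → [x] next to /ʁ/.

[təvəsxaxʁusi]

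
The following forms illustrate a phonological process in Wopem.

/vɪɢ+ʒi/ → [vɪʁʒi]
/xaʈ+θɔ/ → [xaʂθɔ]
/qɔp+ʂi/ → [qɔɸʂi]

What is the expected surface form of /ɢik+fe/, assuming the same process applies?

[ɢixfe]

The data show regressive manner assimilation: /ɢ/ → [ʁ] before /ʒ/; /ʈ/ → [ʂ] before /θ/; /p/ → [ɸ] before /ʂ/. In each pair only manner changes, matching the following consonant, while place and voice stay constant.
The rule targets /k/ (voiceless velar stop), which sits before the trigger /f/ (fricative).
The voiceless velar fricative is [x], so /k/ → [x].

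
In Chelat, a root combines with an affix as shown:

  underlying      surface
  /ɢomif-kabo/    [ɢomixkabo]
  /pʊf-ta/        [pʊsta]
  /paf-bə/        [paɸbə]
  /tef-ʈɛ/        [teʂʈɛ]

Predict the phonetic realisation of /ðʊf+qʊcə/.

The data show regressive place assimilation: /f/ → [x] before /k/; /f/ → [s] before /t/; /f/ → [ɸ] before /b/; /f/ → [ʂ] before /ʈ/. In each pair only place changes, matching the following consonant, while manner and voice stay constant.
The rule targets /f/ (voiceless labiodental fricative), which sits before the trigger /q/ (uvular).
The voiceless uvular fricative is [χ], so /f/ → [χ].

[ðʊχqʊcə]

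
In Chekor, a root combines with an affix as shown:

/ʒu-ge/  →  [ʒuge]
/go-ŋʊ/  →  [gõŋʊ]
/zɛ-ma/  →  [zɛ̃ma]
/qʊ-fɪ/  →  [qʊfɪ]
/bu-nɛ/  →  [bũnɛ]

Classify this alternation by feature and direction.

The vowel /o/ surfaces as nasalised [õ] next to the following nasal /ŋ/ — it has acquired the [+nasal] feature of its neighbour.
Likewise in the remaining data: /ɛ/ → [ɛ̃] before /m/; /u/ → [ũ] before /n/ — each time a vowel is nasalised next to a following nasal.
No change occurs in [ʒuge], [qʊfɪ] because the vowel at the boundary is adjacent to an oral consonant, not a nasal (/u/ next to /g/; /ʊ/ next to /f/).
Because the conditioning nasal is to the right of the vowel that changes, the process is regressive (anticipatory).

regressive nasality assimilation (vowel nasalisation)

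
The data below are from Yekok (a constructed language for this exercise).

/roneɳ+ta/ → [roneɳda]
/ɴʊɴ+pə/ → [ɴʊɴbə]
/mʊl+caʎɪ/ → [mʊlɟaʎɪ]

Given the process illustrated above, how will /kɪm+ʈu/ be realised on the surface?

The data show progressive voicing assimilation: /t/ → [d] after /ɳ/; /p/ → [b] after /ɴ/; /c/ → [ɟ] after /l/. In each pair only voicing changes, matching the preceding consonant, while place and manner stay constant.
The rule targets /ʈ/ (voiceless retroflex stop), which sits after the trigger /m/ (voiced).
Changing only its voicing to voiced gives [ɖ] — the voiced retroflex stop.

[kɪmɖu]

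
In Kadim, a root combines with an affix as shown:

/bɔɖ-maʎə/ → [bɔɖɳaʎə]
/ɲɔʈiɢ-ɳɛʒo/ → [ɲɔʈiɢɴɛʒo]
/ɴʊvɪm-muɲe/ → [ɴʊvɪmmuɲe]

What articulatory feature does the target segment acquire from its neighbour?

Underlying /m/ is realised as [ɳ] next to /ɖ/; /ɖ/ itself does not change.
The change bilabial → retroflex matches the place of the preceding /ɖ/, identifying this as place assimilation.
Checking the remaining alternation: /ɳ/ → [ɴ] after /ɢ/ (retroflex → uvular, matching uvular) — only place changes, and always toward the preceding segment.
Nothing changes in [ɴʊvɪmmuɲe]: there the adjacent consonants already agree in place (/m/ and /m/ are both bilabial), so this form is consistent with the same rule.

place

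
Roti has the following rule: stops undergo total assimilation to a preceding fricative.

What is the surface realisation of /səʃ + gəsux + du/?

[səʃʃəsuxxu]

/g/ is the segment targeted by the rule; it sits immediately after /ʃ/, so it assimilates completely and surfaces as [ʃ].
The same rule applies at the second boundary: /d/ → [x] next to /x/.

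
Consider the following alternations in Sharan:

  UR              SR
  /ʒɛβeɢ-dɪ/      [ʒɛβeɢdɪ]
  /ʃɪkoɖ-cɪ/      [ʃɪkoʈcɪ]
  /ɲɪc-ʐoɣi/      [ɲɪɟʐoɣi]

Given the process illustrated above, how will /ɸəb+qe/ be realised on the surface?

[ɸəpqe]

The data show regressive voicing assimilation: /ɖ/ → [ʈ] before /c/; /c/ → [ɟ] before /ʐ/. In each pair only voicing changes, matching the following consonant, while place and manner stay constant.
No alternation appears in [ʒɛβeɢdɪ]: there the adjacent consonants already agree in voicing (/ɢ/ and /d/ are both voiced), so this form is consistent with the same rule.
The rule targets /b/ (voiced bilabial stop), which sits before the trigger /q/ (voiceless).
The voiceless bilabial stop is [p], so /b/ → [p].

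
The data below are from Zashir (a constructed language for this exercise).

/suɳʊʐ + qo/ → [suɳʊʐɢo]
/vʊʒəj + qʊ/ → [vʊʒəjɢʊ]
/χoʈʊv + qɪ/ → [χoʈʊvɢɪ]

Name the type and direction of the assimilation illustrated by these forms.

progressive voicing assimilation

Underlying /q/ is realised as [ɢ] next to /ʐ/; /ʐ/ itself does not change.
The change voiceless → voiced matches the voicing of the preceding /ʐ/, identifying this as voicing assimilation.
Place and manner are unchanged, so the assimilation is partial, not total.
The same holds elsewhere in the data: /q/ → [ɢ] after /j/ (voiceless → voiced, matching voiced); /q/ → [ɢ] after /v/ (voiceless → voiced, matching voiced) — only voicing changes, and always toward the preceding segment.
Since the segment that changes follows the conditioning segment, the assimilation is progressive.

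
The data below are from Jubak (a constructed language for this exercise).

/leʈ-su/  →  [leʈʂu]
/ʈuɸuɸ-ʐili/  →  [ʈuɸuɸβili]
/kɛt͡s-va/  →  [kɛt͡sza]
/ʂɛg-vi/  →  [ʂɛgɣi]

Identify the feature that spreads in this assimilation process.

place

The segment that alternates is /s/, which surfaces as [ʂ] when adjacent to /ʈ/.
/s/ is alveolar while /ʈ/ is retroflex; the output [ʂ] is retroflex, matching the trigger — so the feature that spreads is place.
Checking the remaining alternations: /ʐ/ → [β] after /ɸ/ (retroflex → bilabial, matching bilabial); /v/ → [z] after /t͡s/ (labiodental → alveolar, matching alveolar); /v/ → [ɣ] after /g/ (labiodental → velar, matching velar) — only place changes, and always toward the preceding segment.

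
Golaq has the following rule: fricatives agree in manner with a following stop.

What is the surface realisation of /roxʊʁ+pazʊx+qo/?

[roxʊɢpazʊkqo]

/ʁ/ is a voiced uvular fricative. The following trigger /p/ is a stop, so /ʁ/ must become a stop as well.
The voiced uvular stop is [ɢ], so /ʁ/ → [ɢ].
At the second juncture, /x/ likewise becomes [k] adjacent to /q/.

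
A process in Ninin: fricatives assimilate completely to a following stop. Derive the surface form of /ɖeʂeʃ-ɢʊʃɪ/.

/ʃ/ is the segment targeted by the rule; it sits immediately before /ɢ/, so it assimilates completely and surfaces as [ɢ].

[ɖeʂeɢɢʊʃɪ]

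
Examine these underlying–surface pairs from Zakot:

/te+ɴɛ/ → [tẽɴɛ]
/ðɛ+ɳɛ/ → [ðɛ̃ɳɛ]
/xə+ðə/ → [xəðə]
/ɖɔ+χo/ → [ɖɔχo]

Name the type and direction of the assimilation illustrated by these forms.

regressive nasality assimilation (vowel nasalisation)

The vowel /e/ surfaces as nasalised [ẽ] next to the following nasal /ɴ/ — it has acquired the [+nasal] feature of its neighbour.
Likewise in the remaining data: /ɛ/ → [ɛ̃] before /ɳ/ — each time a vowel is nasalised next to a following nasal.
No change occurs in [xəðə], [ɖɔχo] because the vowel at the boundary is adjacent to an oral consonant, not a nasal (/ə/ next to /ð/; /ɔ/ next to /χ/).
Because the conditioning nasal is to the right of the vowel that changes, the process is regressive (anticipatory).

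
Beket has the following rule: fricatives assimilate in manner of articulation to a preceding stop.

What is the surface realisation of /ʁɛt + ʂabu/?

[ʁɛtʈabu]

/ʂ/ is a voiceless retroflex fricative. The preceding trigger /t/ is a stop, so /ʂ/ must become a stop as well.
A voiceless retroflex stop is [ʈ], so the surface segment is [ʈ].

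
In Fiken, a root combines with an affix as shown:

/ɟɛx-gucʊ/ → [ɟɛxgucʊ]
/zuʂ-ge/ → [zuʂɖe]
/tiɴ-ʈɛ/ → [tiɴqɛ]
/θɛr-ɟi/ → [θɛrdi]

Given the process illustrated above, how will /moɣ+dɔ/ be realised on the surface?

The data show progressive place assimilation: /g/ → [ɖ] after /ʂ/; /ʈ/ → [q] after /ɴ/; /ɟ/ → [d] after /r/. In each pair only place changes, matching the preceding consonant, while manner and voice stay constant.
No alternation appears in [ɟɛxgucʊ]: there the adjacent consonants already agree in place (/g/ and /x/ are both velar), so this form is consistent with the same rule.
The rule targets /d/ (voiced alveolar stop), which sits after the trigger /ɣ/ (velar).
The voiced velar stop is [g], so /d/ → [g].

[moɣgɔ]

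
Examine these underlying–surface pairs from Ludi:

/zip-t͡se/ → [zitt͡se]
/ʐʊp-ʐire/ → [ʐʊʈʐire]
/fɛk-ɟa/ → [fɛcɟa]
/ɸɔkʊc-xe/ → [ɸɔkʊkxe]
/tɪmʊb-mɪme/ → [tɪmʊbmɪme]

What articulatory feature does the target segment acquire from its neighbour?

place

Comparing underlying and surface forms, /p/ → [t] is the alternation; the neighbouring /t͡s/ is constant.
The change bilabial → alveolar matches the place of the following /t͡s/, identifying this as place assimilation.
The other alternating forms pattern the same way: /p/ → [ʈ] before /ʐ/ (bilabial → retroflex, matching retroflex); /k/ → [c] before /ɟ/ (velar → palatal, matching palatal); /c/ → [k] before /x/ (palatal → velar, matching velar) — only place changes, and always toward the following segment.
No alternation appears in [tɪmʊbmɪme]: there the adjacent consonants already agree in place (/b/ and /m/ are both bilabial), so this form is consistent with the same rule.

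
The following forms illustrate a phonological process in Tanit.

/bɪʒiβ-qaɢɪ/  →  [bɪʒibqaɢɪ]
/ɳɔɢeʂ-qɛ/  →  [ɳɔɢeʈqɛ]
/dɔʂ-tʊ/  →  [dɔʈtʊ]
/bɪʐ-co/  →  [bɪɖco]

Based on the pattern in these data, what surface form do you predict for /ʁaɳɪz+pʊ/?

[ʁaɳɪdpʊ]

The data show regressive manner assimilation: /β/ → [b] before /q/; /ʂ/ → [ʈ] before /q/; /ʂ/ → [ʈ] before /t/; /ʐ/ → [ɖ] before /c/. In each pair only manner changes, matching the following consonant, while place and voice stay constant.
/z/ is a voiced alveolar fricative. The following trigger /p/ is a stop, so /z/ must become a stop as well.
Changing only its manner to stop gives [d] — the voiced alveolar stop.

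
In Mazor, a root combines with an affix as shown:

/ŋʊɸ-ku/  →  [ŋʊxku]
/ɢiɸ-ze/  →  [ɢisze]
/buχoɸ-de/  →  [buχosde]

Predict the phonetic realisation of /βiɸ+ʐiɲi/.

[βiʂʐiɲi]

The data show regressive place assimilation: /ɸ/ → [x] before /k/; /ɸ/ → [s] before /z/; /ɸ/ → [s] before /d/. In each pair only place changes, matching the following consonant, while manner and voice stay constant.
The rule targets /ɸ/ (voiceless bilabial fricative), which sits before the trigger /ʐ/ (retroflex).
The voiceless retroflex fricative is [ʂ], so /ɸ/ → [ʂ].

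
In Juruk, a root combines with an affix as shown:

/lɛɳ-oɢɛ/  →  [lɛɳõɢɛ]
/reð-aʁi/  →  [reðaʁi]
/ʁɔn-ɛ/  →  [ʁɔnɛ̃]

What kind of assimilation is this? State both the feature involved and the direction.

The vowel /o/ surfaces as nasalised [õ] next to the preceding nasal /ɳ/ — it has acquired the [+nasal] feature of its neighbour.
Likewise in the remaining data: /ɛ/ → [ɛ̃] after /n/ — each time a vowel is nasalised next to a preceding nasal.
No change occurs in [reðaʁi] because the vowel at the boundary is adjacent to an oral consonant, not a nasal (/a/ next to /ð/).
Because the conditioning nasal is to the left of the vowel that changes, the process is progressive (perseverative).

progressive nasality assimilation (vowel nasalisation)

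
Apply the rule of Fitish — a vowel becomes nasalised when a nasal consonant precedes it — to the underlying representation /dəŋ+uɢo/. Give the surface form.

[dəŋũɢo]

/u/ sits next to the nasal /ŋ/ and is therefore nasalised to [ũ].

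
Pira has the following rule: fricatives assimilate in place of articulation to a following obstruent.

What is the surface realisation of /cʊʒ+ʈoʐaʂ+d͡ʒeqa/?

The rule targets /ʒ/ (voiced postalveolar fricative), which sits before the trigger /ʈ/ (retroflex).
The voiced retroflex fricative is [ʐ], so /ʒ/ → [ʐ].
At the second juncture, /ʂ/ likewise becomes [ʃ] adjacent to /d͡ʒ/.

[cʊʐʈoʐaʃd͡ʒeqa]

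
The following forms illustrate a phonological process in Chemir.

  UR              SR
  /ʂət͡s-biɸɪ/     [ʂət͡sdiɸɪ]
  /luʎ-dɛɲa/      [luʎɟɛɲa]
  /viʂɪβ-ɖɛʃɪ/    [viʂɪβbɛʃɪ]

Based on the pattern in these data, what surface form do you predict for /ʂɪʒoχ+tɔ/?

The data show progressive place assimilation: /b/ → [d] after /t͡s/; /d/ → [ɟ] after /ʎ/; /ɖ/ → [b] after /β/. In each pair only place changes, matching the preceding consonant, while manner and voice stay constant.
/t/ is a voiceless alveolar stop. The preceding trigger /χ/ is uvular, so /t/ must become uvular as well.
Changing only its place to uvular gives [q] — the voiceless uvular stop.

[ʂɪʒoχqɔ]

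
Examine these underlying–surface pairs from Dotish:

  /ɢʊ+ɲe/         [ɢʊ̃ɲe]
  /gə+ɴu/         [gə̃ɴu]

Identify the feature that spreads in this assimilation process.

nasality

The vowel /ʊ/ surfaces as nasalised [ʊ̃] next to the following nasal /ɲ/ — it has acquired the [+nasal] feature of its neighbour.
Likewise in the remaining data: /ə/ → [ə̃] before /ɴ/ — each time a vowel is nasalised next to a following nasal.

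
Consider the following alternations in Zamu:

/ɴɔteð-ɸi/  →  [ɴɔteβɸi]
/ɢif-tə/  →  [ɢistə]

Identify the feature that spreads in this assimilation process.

place

Comparing underlying and surface forms, /ð/ → [β] is the alternation; the neighbouring /ɸ/ is constant.
/ð/ is dental while /ɸ/ is bilabial; the output [β] is bilabial, matching the trigger — so the feature that spreads is place.
Checking the remaining alternation: /f/ → [s] before /t/ (labiodental → alveolar, matching alveolar) — only place changes, and always toward the following segment.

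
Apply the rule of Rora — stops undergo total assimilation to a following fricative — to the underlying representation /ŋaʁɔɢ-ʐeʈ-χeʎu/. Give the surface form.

[ŋaʁɔʐʐeχχeʎu]

/ɢ/ is the segment targeted by the rule; it sits immediately before /ʐ/, so it assimilates completely and surfaces as [ʐ].
The same rule applies at the second boundary: /ʈ/ → [χ] next to /χ/.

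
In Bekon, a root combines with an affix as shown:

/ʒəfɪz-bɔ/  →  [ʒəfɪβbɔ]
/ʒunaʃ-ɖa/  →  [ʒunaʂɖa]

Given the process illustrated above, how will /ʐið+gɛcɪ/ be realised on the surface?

[ʐiɣgɛcɪ]

The data show regressive place assimilation: /z/ → [β] before /b/; /ʃ/ → [ʂ] before /ɖ/. In each pair only place changes, matching the following consonant, while manner and voice stay constant.
/ð/ is a voiced dental fricative. The following trigger /g/ is velar, so /ð/ must become velar as well.
A voiced velar fricative is [ɣ], so the surface segment is [ɣ].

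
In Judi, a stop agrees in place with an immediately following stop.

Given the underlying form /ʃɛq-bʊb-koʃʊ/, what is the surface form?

/q/ is a voiceless uvular stop. The following trigger /b/ is bilabial, so /q/ must become bilabial as well.
Changing only its place to bilabial gives [p] — the voiceless bilabial stop.
The same rule applies at the second boundary: /b/ → [g] next to /k/.

[ʃɛpbʊgkoʃʊ]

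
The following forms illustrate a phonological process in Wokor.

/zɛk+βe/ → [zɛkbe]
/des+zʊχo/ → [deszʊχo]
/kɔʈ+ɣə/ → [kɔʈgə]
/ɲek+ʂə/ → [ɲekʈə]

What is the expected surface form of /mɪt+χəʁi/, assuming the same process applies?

[mɪtqəʁi]

The data show progressive manner assimilation: /β/ → [b] after /k/; /ɣ/ → [g] after /ʈ/; /ʂ/ → [ʈ] after /k/. In each pair only manner changes, matching the preceding consonant, while place and voice stay constant.
Nothing changes in [deszʊχo]: there the adjacent consonants already agree in manner (/z/ and /s/ are both fricatives), so this form is consistent with the same rule.
The rule targets /χ/ (voiceless uvular fricative), which sits after the trigger /t/ (stop).
A voiceless uvular stop is [q], so the surface segment is [q].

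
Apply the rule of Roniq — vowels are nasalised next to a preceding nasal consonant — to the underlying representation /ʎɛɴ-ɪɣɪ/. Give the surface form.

The vowel /ɪ/ is adjacent to the preceding nasal /ɴ/, so it acquires [+nasal] and surfaces as [ɪ̃].

[ʎɛɴɪ̃ɣɪ]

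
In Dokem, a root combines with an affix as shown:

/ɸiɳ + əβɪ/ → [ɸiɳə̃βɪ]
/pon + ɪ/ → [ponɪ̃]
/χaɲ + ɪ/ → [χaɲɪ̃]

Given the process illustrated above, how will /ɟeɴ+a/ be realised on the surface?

[ɟeɴã]

The data show progressive nasality assimilation (vowel nasalisation): /ə/ → [ə̃] after /ɳ/; /ɪ/ → [ɪ̃] after /n/; /ɪ/ → [ɪ̃] after /ɲ/ — a vowel is nasalised by an immediately preceding nasal consonant.
The vowel /a/ is adjacent to the preceding nasal /ɴ/, so it acquires [+nasal] and surfaces as [ã].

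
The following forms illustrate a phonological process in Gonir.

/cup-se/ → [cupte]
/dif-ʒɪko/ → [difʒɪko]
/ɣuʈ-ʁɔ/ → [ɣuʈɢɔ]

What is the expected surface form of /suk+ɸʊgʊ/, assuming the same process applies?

The data show progressive manner assimilation: /s/ → [t] after /p/; /ʁ/ → [ɢ] after /ʈ/. In each pair only manner changes, matching the preceding consonant, while place and voice stay constant.
Nothing changes in [difʒɪko]: there the adjacent consonants already agree in manner (/ʒ/ and /f/ are both fricatives), so this form is consistent with the same rule.
The rule targets /ɸ/ (voiceless bilabial fricative), which sits after the trigger /k/ (stop).
The voiceless bilabial stop is [p], so /ɸ/ → [p].

[sukpʊgʊ]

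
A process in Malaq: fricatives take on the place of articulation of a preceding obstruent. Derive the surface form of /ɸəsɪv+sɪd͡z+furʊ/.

[ɸəsɪvfɪd͡zsurʊ]

/s/ is a voiceless alveolar fricative. The preceding trigger /v/ is labiodental, so /s/ must become labiodental as well.
A voiceless labiodental fricative is [f], so the surface segment is [f].
At the second juncture, /f/ likewise becomes [s] adjacent to /d͡z/.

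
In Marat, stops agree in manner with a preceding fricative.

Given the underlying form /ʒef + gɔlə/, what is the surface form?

/g/ is a voiced velar stop. The preceding trigger /f/ is a fricative, so /g/ must become a fricative as well.
Changing only its manner to fricative gives [ɣ] — the voiced velar fricative.

[ʒefɣɔlə]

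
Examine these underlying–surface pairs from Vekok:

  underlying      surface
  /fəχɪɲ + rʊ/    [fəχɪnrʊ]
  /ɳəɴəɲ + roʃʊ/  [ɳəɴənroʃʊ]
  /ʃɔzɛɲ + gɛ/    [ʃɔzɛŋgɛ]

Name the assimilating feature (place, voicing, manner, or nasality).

place

Underlying /ɲ/ is realised as [n] next to /r/; /r/ itself does not change.
/ɲ/ is palatal while /r/ is alveolar; the output [n] is alveolar, matching the trigger — so the feature that spreads is place.
The other alternating form patterns the same way: /ɲ/ → [ŋ] before /g/ (palatal → velar, matching velar) — only place changes, and always toward the following segment.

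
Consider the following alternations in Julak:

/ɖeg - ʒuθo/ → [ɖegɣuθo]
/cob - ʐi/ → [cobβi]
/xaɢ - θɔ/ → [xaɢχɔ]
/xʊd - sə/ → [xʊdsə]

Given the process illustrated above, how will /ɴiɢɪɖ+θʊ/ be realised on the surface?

[ɴiɢɪɖʂʊ]

The data show progressive place assimilation: /ʒ/ → [ɣ] after /g/; /ʐ/ → [β] after /b/; /θ/ → [χ] after /ɢ/. In each pair only place changes, matching the preceding consonant, while manner and voice stay constant.
Nothing changes in [xʊdsə]: there the adjacent consonants already agree in place (/s/ and /d/ are both alveolar), so this form is consistent with the same rule.
/θ/ is a voiceless dental fricative. The preceding trigger /ɖ/ is retroflex, so /θ/ must become retroflex as well.
The voiceless retroflex fricative is [ʂ], so /θ/ → [ʂ].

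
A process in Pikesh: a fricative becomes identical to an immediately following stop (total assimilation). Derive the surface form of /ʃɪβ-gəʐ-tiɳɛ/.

/β/ is the segment targeted by the rule; it sits immediately before /g/, so it assimilates completely and surfaces as [g].
The same rule applies at the second boundary: /ʐ/ → [t] next to /t/.

[ʃɪggəttiɳɛ]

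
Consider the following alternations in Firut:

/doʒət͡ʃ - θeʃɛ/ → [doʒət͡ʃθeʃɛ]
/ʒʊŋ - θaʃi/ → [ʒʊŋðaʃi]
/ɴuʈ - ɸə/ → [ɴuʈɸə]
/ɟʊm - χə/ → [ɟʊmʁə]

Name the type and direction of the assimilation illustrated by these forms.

progressive voicing assimilation

The segment that alternates is /θ/, which surfaces as [ð] when adjacent to /ŋ/.
The change voiceless → voiced matches the voicing of the preceding /ŋ/, identifying this as voicing assimilation.
Place and manner are unchanged, so the assimilation is partial, not total.
The other alternating form patterns the same way: /χ/ → [ʁ] after /m/ (voiceless → voiced, matching voiced) — only voicing changes, and always toward the preceding segment.
Nothing changes in [doʒət͡ʃθeʃɛ], [ɴuʈɸə]: there the adjacent consonants already agree in voicing (/θ/ and /t͡ʃ/ are both voiceless; /ɸ/ and /ʈ/ are both voiceless), so these forms are consistent with the same rule.
Since the segment that changes follows the conditioning segment, the assimilation is progressive.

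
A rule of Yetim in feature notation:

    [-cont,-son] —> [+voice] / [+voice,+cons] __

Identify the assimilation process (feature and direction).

progressive voicing assimilation

The structural change is [+voice], and the conditioning segment [+voice,+cons] (a voiced consonant) is itself voiced, so the target comes to share the voicing of its neighbour — voicing assimilation.
The conditioning segment sits to the left of the focus bar, meaning the trigger precedes the segment that changes — progressive assimilation.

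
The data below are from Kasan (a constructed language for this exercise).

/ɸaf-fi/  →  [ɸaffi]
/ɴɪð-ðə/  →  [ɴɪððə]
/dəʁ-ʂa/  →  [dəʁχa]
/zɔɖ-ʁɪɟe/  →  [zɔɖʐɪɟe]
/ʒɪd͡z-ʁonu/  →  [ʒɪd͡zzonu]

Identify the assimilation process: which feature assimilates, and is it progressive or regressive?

progressive place assimilation

Comparing underlying and surface forms, /ʂ/ → [χ] is the alternation; the neighbouring /ʁ/ is constant.
/ʂ/ is retroflex while /ʁ/ is uvular; the output [χ] is uvular, matching the trigger — so the feature that spreads is place.
Manner and voice are unchanged, so the assimilation is partial, not total.
The other alternating forms pattern the same way: /ʁ/ → [ʐ] after /ɖ/ (uvular → retroflex, matching retroflex); /ʁ/ → [z] after /d͡z/ (uvular → alveolar, matching alveolar) — only place changes, and always toward the preceding segment.
No alternation appears in [ɸaffi], [ɴɪððə]: there the adjacent consonants already agree in place (/f/ and /f/ are both labiodental; /ð/ and /ð/ are both dental), so these forms are consistent with the same rule.
Since the segment that changes follows the conditioning segment, the assimilation is progressive.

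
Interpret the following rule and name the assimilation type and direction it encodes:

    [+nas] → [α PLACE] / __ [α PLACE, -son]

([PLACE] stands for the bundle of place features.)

The rule copies the place features (abbreviated [PLACE]) from the environment onto the target, so the assimilating feature is place.
The conditioning segment sits to the right of the focus bar, meaning the trigger follows the segment that changes — regressive assimilation.

regressive place assimilation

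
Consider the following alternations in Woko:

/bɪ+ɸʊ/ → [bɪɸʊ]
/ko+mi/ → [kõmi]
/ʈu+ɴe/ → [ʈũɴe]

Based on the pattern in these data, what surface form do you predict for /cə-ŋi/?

The data show regressive nasality assimilation (vowel nasalisation): /o/ → [õ] before /m/; /u/ → [ũ] before /ɴ/ — a vowel is nasalised by an immediately following nasal consonant.
No change occurs in [bɪɸʊ] because the vowel at the boundary is adjacent to an oral consonant, not a nasal (/ɪ/ next to /ɸ/).
/ə/ sits next to the nasal /ŋ/ and is therefore nasalised to [ə̃].

[cə̃ŋi]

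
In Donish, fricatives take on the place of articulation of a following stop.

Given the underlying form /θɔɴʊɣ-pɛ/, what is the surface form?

/ɣ/ is a voiced velar fricative. The following trigger /p/ is bilabial, so /ɣ/ must become bilabial as well.
A voiced bilabial fricative is [β], so the surface segment is [β].

[θɔɴʊβpɛ]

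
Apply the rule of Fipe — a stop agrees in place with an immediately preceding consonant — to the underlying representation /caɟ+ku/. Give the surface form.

[caɟcu]

The rule targets /k/ (voiceless velar stop), which sits after the trigger /ɟ/ (palatal).
The voiceless palatal stop is [c], so /k/ → [c].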